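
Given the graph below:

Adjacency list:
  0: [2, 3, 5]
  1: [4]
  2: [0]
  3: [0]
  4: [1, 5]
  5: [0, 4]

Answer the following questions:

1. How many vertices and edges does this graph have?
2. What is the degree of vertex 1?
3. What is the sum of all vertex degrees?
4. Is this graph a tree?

Count: 6 vertices, 5 edges.
Vertex 1 has neighbors [4], degree = 1.
Handshaking lemma: 2 * 5 = 10.
A graph is a tree iff it is connected and has exactly n-1 edges. This graph is connected (all 6 vertices in one component) and has 6-1 = 5 edges. It is a tree.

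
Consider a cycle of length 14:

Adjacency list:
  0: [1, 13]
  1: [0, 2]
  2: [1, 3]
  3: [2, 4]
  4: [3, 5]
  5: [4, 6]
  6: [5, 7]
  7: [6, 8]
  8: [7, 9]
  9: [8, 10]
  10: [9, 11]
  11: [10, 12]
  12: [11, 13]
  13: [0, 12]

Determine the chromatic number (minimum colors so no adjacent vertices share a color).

This is an even cycle (C_14). Even cycles are bipartite.
Chromatic number = 2.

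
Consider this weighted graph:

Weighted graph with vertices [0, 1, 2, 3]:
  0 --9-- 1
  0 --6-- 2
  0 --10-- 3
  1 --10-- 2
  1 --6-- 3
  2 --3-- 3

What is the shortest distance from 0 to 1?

Using Dijkstra's algorithm from vertex 0:
Shortest path: 0 -> 1
Total weight: 9 = 9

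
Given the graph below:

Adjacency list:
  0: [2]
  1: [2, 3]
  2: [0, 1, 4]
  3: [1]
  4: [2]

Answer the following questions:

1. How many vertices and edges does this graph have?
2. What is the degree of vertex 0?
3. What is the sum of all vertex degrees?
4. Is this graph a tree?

Count: 5 vertices, 4 edges.
Vertex 0 has neighbors [2], degree = 1.
Handshaking lemma: 2 * 4 = 8.
A graph is a tree iff it is connected and has exactly n-1 edges. This graph is connected (all 5 vertices in one component) and has 5-1 = 4 edges. It is a tree.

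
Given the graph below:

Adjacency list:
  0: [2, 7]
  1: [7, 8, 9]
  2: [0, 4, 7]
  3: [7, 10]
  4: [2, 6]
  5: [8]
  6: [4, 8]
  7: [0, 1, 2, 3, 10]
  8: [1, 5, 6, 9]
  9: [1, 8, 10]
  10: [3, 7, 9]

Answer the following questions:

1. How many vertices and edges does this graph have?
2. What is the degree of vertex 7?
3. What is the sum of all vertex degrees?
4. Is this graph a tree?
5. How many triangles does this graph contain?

Count: 11 vertices, 15 edges.
Vertex 7 has neighbors [0, 1, 2, 3, 10], degree = 5.
Handshaking lemma: 2 * 15 = 30.
A tree on 11 vertices has 10 edges. This graph has 15 edges (5 extra). Not a tree.
Number of triangles = 3.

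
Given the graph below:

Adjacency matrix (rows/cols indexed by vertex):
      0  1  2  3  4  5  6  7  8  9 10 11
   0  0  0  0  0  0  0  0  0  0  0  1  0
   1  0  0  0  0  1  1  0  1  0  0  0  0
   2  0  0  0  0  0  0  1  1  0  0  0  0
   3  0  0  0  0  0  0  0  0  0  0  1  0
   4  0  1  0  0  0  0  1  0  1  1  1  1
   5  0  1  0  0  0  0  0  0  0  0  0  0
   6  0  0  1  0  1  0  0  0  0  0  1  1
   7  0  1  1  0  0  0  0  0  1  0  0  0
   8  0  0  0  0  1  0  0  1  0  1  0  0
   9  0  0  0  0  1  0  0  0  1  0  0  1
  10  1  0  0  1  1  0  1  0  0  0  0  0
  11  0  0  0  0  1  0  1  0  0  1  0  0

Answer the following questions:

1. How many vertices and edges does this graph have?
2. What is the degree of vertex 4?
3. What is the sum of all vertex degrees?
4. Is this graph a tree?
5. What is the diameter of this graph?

Count: 12 vertices, 17 edges.
Vertex 4 has neighbors [1, 6, 8, 9, 10, 11], degree = 6.
Handshaking lemma: 2 * 17 = 34.
A tree on 12 vertices has 11 edges. This graph has 17 edges (6 extra). Not a tree.
Diameter (longest shortest path) = 4.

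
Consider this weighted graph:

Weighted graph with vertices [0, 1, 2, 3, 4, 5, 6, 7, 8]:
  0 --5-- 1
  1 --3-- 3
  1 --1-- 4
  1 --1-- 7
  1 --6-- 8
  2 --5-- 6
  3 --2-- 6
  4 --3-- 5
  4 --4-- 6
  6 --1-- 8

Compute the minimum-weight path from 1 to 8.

Using Dijkstra's algorithm from vertex 1:
Shortest path: 1 -> 8
Total weight: 6 = 6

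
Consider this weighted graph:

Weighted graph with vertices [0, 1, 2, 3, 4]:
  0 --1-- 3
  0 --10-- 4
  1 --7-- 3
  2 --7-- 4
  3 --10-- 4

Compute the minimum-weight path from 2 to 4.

Using Dijkstra's algorithm from vertex 2:
Shortest path: 2 -> 4
Total weight: 7 = 7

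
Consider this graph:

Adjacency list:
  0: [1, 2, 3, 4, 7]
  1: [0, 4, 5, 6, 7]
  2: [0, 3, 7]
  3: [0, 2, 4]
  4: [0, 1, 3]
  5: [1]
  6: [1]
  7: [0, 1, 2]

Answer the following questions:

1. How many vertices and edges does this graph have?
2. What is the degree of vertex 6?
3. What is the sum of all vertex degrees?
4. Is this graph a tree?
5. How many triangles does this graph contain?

Count: 8 vertices, 12 edges.
Vertex 6 has neighbors [1], degree = 1.
Handshaking lemma: 2 * 12 = 24.
A tree on 8 vertices has 7 edges. This graph has 12 edges (5 extra). Not a tree.
Number of triangles = 5.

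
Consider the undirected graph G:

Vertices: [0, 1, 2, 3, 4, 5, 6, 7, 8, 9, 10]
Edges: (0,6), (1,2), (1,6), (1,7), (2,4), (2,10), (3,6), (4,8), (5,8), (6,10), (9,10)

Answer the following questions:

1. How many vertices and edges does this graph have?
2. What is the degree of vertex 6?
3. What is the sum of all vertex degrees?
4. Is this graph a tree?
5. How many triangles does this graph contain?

Count: 11 vertices, 11 edges.
Vertex 6 has neighbors [0, 1, 3, 10], degree = 4.
Handshaking lemma: 2 * 11 = 22.
A tree on 11 vertices has 10 edges. This graph has 11 edges (1 extra). Not a tree.
Number of triangles = 0.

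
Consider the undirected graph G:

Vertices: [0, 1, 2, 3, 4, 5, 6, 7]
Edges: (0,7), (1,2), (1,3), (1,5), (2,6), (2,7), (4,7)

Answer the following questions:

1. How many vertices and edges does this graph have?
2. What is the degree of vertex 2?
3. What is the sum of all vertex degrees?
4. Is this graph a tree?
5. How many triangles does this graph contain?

Count: 8 vertices, 7 edges.
Vertex 2 has neighbors [1, 6, 7], degree = 3.
Handshaking lemma: 2 * 7 = 14.
A graph is a tree iff it is connected and has exactly n-1 edges. This graph is connected (all 8 vertices in one component) and has 8-1 = 7 edges. It is a tree.
Number of triangles = 0.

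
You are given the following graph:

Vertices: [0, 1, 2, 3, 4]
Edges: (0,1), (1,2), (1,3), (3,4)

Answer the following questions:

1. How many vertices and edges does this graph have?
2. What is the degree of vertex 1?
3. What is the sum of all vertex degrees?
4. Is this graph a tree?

Count: 5 vertices, 4 edges.
Vertex 1 has neighbors [0, 2, 3], degree = 3.
Handshaking lemma: 2 * 4 = 8.
A graph is a tree iff it is connected and has exactly n-1 edges. This graph is connected (all 5 vertices in one component) and has 5-1 = 4 edges. It is a tree.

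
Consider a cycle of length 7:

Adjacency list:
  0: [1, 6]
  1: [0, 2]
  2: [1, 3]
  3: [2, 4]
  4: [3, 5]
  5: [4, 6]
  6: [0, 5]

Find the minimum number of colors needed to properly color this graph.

This is an odd cycle (C_7). Odd cycles are not bipartite (any 2-coloring forces two adjacent vertices to match), and 3 colors suffice.
Chromatic number = 3.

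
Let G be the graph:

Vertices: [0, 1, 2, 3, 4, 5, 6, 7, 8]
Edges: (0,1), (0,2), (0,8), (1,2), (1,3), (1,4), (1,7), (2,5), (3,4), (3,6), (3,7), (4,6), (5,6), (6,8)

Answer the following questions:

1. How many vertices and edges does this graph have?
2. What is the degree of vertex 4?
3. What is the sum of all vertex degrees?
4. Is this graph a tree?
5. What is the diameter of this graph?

Count: 9 vertices, 14 edges.
Vertex 4 has neighbors [1, 3, 6], degree = 3.
Handshaking lemma: 2 * 14 = 28.
A tree on 9 vertices has 8 edges. This graph has 14 edges (6 extra). Not a tree.
Diameter (longest shortest path) = 3.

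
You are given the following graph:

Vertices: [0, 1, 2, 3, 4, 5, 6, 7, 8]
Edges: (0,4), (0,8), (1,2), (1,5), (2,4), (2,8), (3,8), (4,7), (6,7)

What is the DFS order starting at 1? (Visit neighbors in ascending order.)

DFS from vertex 1 (neighbors processed in ascending order):
Visit order: 1, 2, 4, 0, 8, 3, 7, 6, 5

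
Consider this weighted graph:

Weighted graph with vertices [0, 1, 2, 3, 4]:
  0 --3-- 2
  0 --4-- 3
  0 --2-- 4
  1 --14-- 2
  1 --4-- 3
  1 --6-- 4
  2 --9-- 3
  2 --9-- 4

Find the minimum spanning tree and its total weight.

Applying Kruskal's algorithm (sort edges by weight, add if no cycle):
  Add (0,4) w=2
  Add (0,2) w=3
  Add (0,3) w=4
  Add (1,3) w=4
  Skip (1,4) w=6 (creates cycle)
  Skip (2,3) w=9 (creates cycle)
  Skip (2,4) w=9 (creates cycle)
  Skip (1,2) w=14 (creates cycle)
MST weight = 13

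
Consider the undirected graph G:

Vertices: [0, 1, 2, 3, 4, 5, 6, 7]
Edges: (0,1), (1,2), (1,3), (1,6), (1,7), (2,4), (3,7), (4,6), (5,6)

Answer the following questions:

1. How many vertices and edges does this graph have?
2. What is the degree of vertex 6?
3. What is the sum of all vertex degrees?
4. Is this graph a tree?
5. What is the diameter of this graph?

Count: 8 vertices, 9 edges.
Vertex 6 has neighbors [1, 4, 5], degree = 3.
Handshaking lemma: 2 * 9 = 18.
A tree on 8 vertices has 7 edges. This graph has 9 edges (2 extra). Not a tree.
Diameter (longest shortest path) = 3.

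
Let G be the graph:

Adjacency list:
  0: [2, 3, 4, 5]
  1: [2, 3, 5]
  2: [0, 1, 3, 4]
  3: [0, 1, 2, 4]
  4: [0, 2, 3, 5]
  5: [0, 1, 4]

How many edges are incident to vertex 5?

Vertex 5 has neighbors [0, 1, 4], so deg(5) = 3.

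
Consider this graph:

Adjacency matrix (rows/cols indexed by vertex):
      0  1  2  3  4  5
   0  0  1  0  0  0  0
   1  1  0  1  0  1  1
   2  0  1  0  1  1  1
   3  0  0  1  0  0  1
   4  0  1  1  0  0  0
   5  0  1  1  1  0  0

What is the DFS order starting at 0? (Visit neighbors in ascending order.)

DFS from vertex 0 (neighbors processed in ascending order):
Visit order: 0, 1, 2, 3, 5, 4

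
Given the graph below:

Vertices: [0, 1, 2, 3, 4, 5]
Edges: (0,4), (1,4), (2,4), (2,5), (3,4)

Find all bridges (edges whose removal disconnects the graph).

A bridge is an edge whose removal increases the number of connected components.
Bridges found: (0,4), (1,4), (2,4), (2,5), (3,4)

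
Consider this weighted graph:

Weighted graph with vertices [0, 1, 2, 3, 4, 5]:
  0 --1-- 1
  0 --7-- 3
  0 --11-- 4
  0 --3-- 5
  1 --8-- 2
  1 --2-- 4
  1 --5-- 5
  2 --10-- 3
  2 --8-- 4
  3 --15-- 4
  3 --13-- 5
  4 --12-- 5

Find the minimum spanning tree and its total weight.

Applying Kruskal's algorithm (sort edges by weight, add if no cycle):
  Add (0,1) w=1
  Add (1,4) w=2
  Add (0,5) w=3
  Skip (1,5) w=5 (creates cycle)
  Add (0,3) w=7
  Add (1,2) w=8
  Skip (2,4) w=8 (creates cycle)
  Skip (2,3) w=10 (creates cycle)
  Skip (0,4) w=11 (creates cycle)
  Skip (4,5) w=12 (creates cycle)
  Skip (3,5) w=13 (creates cycle)
  Skip (3,4) w=15 (creates cycle)
MST weight = 21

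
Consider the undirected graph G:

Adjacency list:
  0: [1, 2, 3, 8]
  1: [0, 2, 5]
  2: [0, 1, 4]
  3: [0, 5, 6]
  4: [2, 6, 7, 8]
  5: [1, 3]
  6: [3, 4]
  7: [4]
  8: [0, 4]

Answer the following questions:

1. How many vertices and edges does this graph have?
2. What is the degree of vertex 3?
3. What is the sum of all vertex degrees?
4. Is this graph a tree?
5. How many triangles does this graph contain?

Count: 9 vertices, 12 edges.
Vertex 3 has neighbors [0, 5, 6], degree = 3.
Handshaking lemma: 2 * 12 = 24.
A tree on 9 vertices has 8 edges. This graph has 12 edges (4 extra). Not a tree.
Number of triangles = 1.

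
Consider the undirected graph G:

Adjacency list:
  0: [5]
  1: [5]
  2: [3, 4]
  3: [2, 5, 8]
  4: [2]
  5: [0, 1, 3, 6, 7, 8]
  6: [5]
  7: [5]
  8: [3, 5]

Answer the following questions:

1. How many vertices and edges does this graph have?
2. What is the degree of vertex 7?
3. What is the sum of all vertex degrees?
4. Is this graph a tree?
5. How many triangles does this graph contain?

Count: 9 vertices, 9 edges.
Vertex 7 has neighbors [5], degree = 1.
Handshaking lemma: 2 * 9 = 18.
A tree on 9 vertices has 8 edges. This graph has 9 edges (1 extra). Not a tree.
Number of triangles = 1.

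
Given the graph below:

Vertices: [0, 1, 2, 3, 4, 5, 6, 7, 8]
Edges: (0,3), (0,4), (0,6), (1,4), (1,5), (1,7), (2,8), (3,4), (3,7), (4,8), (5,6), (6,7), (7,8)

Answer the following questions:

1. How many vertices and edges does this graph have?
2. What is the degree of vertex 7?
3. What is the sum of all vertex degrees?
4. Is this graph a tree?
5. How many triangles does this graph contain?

Count: 9 vertices, 13 edges.
Vertex 7 has neighbors [1, 3, 6, 8], degree = 4.
Handshaking lemma: 2 * 13 = 26.
A tree on 9 vertices has 8 edges. This graph has 13 edges (5 extra). Not a tree.
Number of triangles = 1.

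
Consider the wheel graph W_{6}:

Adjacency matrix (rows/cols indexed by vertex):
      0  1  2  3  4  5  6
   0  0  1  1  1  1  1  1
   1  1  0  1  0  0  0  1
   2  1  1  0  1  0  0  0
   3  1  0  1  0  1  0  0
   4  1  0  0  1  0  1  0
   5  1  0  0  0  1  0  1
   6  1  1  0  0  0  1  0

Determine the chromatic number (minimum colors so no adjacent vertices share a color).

W_{6} = C_{6} plus a hub adjacent to every cycle vertex.
The outer cycle needs 2 colors (even cycle); the hub is adjacent to all of them so needs a fresh color.
Chromatic number = 2 + 1 = 3.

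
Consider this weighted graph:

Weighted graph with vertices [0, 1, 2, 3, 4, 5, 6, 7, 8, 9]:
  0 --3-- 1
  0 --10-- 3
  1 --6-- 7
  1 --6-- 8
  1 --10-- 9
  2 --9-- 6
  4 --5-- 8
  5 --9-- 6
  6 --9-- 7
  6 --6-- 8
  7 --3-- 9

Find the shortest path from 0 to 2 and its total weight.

Using Dijkstra's algorithm from vertex 0:
Shortest path: 0 -> 1 -> 8 -> 6 -> 2
Total weight: 3 + 6 + 6 + 9 = 24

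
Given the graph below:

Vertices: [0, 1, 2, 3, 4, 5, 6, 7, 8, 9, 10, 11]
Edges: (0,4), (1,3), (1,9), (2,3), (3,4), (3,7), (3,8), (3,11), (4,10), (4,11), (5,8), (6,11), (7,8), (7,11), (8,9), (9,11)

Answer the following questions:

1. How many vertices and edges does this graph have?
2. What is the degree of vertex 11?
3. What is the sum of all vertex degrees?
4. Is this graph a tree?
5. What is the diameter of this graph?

Count: 12 vertices, 16 edges.
Vertex 11 has neighbors [3, 4, 6, 7, 9], degree = 5.
Handshaking lemma: 2 * 16 = 32.
A tree on 12 vertices has 11 edges. This graph has 16 edges (5 extra). Not a tree.
Diameter (longest shortest path) = 4.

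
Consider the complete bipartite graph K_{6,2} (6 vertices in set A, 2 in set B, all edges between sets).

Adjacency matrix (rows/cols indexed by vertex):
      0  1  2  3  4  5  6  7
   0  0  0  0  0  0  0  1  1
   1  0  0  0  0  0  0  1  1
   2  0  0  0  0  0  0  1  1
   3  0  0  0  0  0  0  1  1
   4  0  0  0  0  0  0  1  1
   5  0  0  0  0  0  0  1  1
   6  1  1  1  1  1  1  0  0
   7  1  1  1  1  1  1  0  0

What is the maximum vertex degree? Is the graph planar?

Set-A vertices have degree 2; set-B vertices have degree 6. Maximum degree = max(6,2) = 6.
min(6,2) <= 2, so K_{6,2} avoids a K_{3,3} subdivision and is planar.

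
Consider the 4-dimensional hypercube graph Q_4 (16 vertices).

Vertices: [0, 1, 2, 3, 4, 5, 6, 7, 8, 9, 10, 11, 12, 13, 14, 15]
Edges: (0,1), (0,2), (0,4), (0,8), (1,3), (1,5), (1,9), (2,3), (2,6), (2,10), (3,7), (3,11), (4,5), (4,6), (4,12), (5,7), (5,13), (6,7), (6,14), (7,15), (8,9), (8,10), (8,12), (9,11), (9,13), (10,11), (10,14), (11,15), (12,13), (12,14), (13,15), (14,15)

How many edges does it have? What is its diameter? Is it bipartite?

The 4-dimensional hypercube Q_4 has 16 vertices and each vertex has degree 4.
Total edges = 16 * 4 / 2 = 32.
Diameter = 4 (max Hamming distance between binary labels).
Hypercubes are bipartite (partition by parity of binary representation).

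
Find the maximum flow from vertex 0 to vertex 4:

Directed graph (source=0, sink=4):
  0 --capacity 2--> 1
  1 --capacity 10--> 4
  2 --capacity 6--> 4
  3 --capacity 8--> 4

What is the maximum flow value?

Computing max flow:
  Flow on (0->1): 2/2
  Flow on (1->4): 2/10
Maximum flow = 2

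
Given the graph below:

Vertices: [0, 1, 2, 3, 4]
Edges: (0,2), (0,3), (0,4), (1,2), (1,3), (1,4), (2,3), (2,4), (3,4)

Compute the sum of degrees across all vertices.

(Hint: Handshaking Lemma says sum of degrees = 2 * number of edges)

Count edges: 9 edges.
By Handshaking Lemma: sum of degrees = 2 * 9 = 18.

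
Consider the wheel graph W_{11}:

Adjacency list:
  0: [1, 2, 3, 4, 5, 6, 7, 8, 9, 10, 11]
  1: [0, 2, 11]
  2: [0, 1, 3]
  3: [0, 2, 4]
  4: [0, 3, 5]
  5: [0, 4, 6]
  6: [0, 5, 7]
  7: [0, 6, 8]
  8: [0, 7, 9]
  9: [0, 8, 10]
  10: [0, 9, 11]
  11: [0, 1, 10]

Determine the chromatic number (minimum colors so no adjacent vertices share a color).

W_{11} = C_{11} plus a hub adjacent to every cycle vertex.
The outer cycle needs 3 colors (odd cycle); the hub is adjacent to all of them so needs a fresh color.
Chromatic number = 3 + 1 = 4.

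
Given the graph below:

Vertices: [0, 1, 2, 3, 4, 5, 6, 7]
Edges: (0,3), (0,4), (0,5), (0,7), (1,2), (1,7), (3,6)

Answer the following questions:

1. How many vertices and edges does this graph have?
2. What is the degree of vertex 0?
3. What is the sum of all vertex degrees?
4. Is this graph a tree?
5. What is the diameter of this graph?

Count: 8 vertices, 7 edges.
Vertex 0 has neighbors [3, 4, 5, 7], degree = 4.
Handshaking lemma: 2 * 7 = 14.
A graph is a tree iff it is connected and has exactly n-1 edges. This graph is connected (all 8 vertices in one component) and has 8-1 = 7 edges. It is a tree.
Diameter (longest shortest path) = 5.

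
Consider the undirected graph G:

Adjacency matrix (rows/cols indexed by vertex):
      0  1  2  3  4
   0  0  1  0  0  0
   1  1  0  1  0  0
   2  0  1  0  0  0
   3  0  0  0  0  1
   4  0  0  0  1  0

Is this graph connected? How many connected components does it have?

Checking connectivity: the graph has 2 connected component(s).
Components: [[0, 1, 2], [3, 4]]. The graph is NOT connected.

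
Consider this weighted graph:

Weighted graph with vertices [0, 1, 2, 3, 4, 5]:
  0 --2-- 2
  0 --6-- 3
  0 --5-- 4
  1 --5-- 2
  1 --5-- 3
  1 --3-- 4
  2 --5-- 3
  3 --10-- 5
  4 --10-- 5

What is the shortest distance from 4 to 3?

Using Dijkstra's algorithm from vertex 4:
Shortest path: 4 -> 1 -> 3
Total weight: 3 + 5 = 8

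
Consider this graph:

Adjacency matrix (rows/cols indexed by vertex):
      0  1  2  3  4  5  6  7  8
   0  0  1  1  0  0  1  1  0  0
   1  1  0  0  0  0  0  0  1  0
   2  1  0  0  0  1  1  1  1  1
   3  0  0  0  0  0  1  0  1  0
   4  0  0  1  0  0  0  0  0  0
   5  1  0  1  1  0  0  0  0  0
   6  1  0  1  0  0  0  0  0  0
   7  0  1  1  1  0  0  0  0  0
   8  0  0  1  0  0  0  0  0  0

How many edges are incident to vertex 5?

Vertex 5 has neighbors [0, 2, 3], so deg(5) = 3.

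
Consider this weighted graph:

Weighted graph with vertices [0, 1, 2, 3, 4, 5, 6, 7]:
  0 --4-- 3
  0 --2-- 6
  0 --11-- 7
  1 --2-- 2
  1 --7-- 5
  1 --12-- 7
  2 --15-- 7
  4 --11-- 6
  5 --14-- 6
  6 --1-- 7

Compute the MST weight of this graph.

Applying Kruskal's algorithm (sort edges by weight, add if no cycle):
  Add (6,7) w=1
  Add (0,6) w=2
  Add (1,2) w=2
  Add (0,3) w=4
  Add (1,5) w=7
  Skip (0,7) w=11 (creates cycle)
  Add (4,6) w=11
  Add (1,7) w=12
  Skip (5,6) w=14 (creates cycle)
  Skip (2,7) w=15 (creates cycle)
MST weight = 39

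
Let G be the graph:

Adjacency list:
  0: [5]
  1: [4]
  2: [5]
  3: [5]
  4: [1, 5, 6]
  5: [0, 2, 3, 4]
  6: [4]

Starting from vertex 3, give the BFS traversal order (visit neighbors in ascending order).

BFS from vertex 3 (neighbors processed in ascending order):
Visit order: 3, 5, 0, 2, 4, 1, 6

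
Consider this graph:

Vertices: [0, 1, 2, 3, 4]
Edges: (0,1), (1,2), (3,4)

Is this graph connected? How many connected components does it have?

Checking connectivity: the graph has 2 connected component(s).
Components: [[0, 1, 2], [3, 4]]. The graph is NOT connected.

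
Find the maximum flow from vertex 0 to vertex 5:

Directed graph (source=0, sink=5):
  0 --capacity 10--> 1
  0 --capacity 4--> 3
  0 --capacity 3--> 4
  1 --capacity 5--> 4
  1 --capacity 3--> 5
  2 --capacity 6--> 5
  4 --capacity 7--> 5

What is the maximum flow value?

Computing max flow:
  Flow on (0->1): 8/10
  Flow on (0->4): 2/3
  Flow on (1->4): 5/5
  Flow on (1->5): 3/3
  Flow on (4->5): 7/7
Maximum flow = 10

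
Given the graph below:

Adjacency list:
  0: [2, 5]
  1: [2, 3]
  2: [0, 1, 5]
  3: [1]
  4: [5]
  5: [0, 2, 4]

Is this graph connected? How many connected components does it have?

Checking connectivity: the graph has 1 connected component(s).
All vertices are reachable from each other. The graph IS connected.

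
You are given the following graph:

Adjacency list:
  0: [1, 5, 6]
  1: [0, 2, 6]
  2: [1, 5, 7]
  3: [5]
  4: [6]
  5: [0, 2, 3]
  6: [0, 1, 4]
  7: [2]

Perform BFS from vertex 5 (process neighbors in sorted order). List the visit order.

BFS from vertex 5 (neighbors processed in ascending order):
Visit order: 5, 0, 2, 3, 1, 6, 7, 4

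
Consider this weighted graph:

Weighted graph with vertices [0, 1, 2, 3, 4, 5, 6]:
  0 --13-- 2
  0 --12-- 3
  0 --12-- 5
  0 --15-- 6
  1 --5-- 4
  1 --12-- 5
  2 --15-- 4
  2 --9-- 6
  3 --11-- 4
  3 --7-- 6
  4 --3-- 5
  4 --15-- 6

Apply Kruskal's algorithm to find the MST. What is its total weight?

Applying Kruskal's algorithm (sort edges by weight, add if no cycle):
  Add (4,5) w=3
  Add (1,4) w=5
  Add (3,6) w=7
  Add (2,6) w=9
  Add (3,4) w=11
  Add (0,3) w=12
  Skip (0,5) w=12 (creates cycle)
  Skip (1,5) w=12 (creates cycle)
  Skip (0,2) w=13 (creates cycle)
  Skip (0,6) w=15 (creates cycle)
  Skip (2,4) w=15 (creates cycle)
  Skip (4,6) w=15 (creates cycle)
MST weight = 47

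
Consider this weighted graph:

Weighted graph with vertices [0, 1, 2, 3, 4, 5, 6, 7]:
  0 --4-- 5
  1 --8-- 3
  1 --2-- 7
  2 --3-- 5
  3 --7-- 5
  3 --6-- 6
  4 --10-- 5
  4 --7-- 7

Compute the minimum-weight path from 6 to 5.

Using Dijkstra's algorithm from vertex 6:
Shortest path: 6 -> 3 -> 5
Total weight: 6 + 7 = 13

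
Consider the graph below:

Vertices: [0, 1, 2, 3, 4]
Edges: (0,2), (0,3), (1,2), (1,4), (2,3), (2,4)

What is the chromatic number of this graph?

The graph has a maximum clique of size 3 (lower bound on chromatic number).
A valid 3-coloring: {0: 1, 1: 1, 2: 0, 3: 2, 4: 2}.
Chromatic number = 3.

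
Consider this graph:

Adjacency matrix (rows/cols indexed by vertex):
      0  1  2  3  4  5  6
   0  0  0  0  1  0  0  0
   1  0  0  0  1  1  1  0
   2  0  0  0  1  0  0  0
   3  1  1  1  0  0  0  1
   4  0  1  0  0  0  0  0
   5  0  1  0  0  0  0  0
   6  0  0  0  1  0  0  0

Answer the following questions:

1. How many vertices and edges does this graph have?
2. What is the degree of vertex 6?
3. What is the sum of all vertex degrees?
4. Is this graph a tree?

Count: 7 vertices, 6 edges.
Vertex 6 has neighbors [3], degree = 1.
Handshaking lemma: 2 * 6 = 12.
A graph is a tree iff it is connected and has exactly n-1 edges. This graph is connected (all 7 vertices in one component) and has 7-1 = 6 edges. It is a tree.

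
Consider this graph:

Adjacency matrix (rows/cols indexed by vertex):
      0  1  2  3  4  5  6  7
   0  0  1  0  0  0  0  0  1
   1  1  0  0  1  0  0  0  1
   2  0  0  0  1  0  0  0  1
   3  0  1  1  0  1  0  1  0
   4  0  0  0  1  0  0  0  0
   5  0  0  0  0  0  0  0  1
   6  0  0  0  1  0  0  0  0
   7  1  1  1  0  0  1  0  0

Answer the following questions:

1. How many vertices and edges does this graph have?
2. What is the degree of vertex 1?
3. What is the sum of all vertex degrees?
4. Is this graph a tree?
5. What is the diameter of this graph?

Count: 8 vertices, 9 edges.
Vertex 1 has neighbors [0, 3, 7], degree = 3.
Handshaking lemma: 2 * 9 = 18.
A tree on 8 vertices has 7 edges. This graph has 9 edges (2 extra). Not a tree.
Diameter (longest shortest path) = 4.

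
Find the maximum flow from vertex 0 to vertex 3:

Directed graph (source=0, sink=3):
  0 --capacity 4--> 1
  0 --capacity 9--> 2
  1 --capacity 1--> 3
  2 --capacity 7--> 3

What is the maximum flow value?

Computing max flow:
  Flow on (0->1): 1/4
  Flow on (0->2): 7/9
  Flow on (1->3): 1/1
  Flow on (2->3): 7/7
Maximum flow = 8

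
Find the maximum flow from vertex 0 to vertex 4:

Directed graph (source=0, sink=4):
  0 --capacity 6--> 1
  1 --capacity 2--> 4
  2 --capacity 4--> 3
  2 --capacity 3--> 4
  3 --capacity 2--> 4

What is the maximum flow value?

Computing max flow:
  Flow on (0->1): 2/6
  Flow on (1->4): 2/2
Maximum flow = 2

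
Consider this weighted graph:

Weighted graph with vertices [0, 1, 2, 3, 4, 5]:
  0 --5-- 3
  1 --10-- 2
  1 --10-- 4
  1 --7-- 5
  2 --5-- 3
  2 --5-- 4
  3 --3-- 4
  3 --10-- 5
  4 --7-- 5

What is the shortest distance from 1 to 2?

Using Dijkstra's algorithm from vertex 1:
Shortest path: 1 -> 2
Total weight: 10 = 10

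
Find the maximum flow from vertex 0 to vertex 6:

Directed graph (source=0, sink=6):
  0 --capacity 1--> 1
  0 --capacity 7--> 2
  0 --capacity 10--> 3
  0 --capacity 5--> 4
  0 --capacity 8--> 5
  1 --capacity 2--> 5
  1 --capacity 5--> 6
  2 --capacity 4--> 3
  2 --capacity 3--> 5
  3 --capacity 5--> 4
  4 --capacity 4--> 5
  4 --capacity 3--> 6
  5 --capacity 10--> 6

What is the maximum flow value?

Computing max flow:
  Flow on (0->1): 1/1
  Flow on (0->2): 3/7
  Flow on (0->3): 5/10
  Flow on (0->4): 2/5
  Flow on (0->5): 3/8
  Flow on (1->6): 1/5
  Flow on (2->5): 3/3
  Flow on (3->4): 5/5
  Flow on (4->5): 4/4
  Flow on (4->6): 3/3
  Flow on (5->6): 10/10
Maximum flow = 14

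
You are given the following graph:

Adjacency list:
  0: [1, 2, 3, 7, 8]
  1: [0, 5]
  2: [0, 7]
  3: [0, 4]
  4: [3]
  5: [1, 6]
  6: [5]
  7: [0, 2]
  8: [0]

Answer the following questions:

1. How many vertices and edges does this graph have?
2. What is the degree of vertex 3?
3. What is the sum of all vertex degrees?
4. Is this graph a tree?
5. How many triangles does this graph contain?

Count: 9 vertices, 9 edges.
Vertex 3 has neighbors [0, 4], degree = 2.
Handshaking lemma: 2 * 9 = 18.
A tree on 9 vertices has 8 edges. This graph has 9 edges (1 extra). Not a tree.
Number of triangles = 1.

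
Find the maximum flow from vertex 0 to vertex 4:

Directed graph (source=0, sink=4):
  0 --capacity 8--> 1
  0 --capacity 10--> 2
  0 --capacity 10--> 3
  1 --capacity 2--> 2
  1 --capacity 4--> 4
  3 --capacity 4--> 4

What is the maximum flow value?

Computing max flow:
  Flow on (0->1): 4/8
  Flow on (0->3): 4/10
  Flow on (1->4): 4/4
  Flow on (3->4): 4/4
Maximum flow = 8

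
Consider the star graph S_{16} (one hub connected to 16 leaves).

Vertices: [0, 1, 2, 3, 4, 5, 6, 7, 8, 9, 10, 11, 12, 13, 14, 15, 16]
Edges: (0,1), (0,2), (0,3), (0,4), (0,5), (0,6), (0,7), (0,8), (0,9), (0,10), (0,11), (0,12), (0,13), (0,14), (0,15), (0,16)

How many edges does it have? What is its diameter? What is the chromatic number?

Star graph S_{16}: the hub connects to all 16 leaves.
Edges = 16.
Diameter = 2 (any leaf to hub is 1, leaf to leaf through hub is 2).
Star graphs are bipartite (hub vs leaves), so chromatic number = 2.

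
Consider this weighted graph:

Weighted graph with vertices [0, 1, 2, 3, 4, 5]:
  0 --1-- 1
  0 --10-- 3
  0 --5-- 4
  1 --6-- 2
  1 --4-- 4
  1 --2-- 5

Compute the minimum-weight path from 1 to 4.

Using Dijkstra's algorithm from vertex 1:
Shortest path: 1 -> 4
Total weight: 4 = 4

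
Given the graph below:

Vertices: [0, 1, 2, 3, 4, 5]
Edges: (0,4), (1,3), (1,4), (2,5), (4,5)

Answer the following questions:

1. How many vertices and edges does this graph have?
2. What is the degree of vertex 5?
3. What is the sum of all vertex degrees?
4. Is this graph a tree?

Count: 6 vertices, 5 edges.
Vertex 5 has neighbors [2, 4], degree = 2.
Handshaking lemma: 2 * 5 = 10.
A graph is a tree iff it is connected and has exactly n-1 edges. This graph is connected (all 6 vertices in one component) and has 6-1 = 5 edges. It is a tree.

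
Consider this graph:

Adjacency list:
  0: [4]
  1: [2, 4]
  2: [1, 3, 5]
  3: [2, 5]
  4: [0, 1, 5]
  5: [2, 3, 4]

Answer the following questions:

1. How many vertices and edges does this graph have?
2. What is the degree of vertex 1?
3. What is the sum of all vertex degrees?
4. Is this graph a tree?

Count: 6 vertices, 7 edges.
Vertex 1 has neighbors [2, 4], degree = 2.
Handshaking lemma: 2 * 7 = 14.
A tree on 6 vertices has 5 edges. This graph has 7 edges (2 extra). Not a tree.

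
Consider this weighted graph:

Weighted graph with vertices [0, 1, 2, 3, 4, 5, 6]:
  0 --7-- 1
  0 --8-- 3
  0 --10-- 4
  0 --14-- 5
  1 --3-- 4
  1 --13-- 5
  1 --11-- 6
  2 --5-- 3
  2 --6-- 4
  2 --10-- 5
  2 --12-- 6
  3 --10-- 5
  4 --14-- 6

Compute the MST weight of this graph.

Applying Kruskal's algorithm (sort edges by weight, add if no cycle):
  Add (1,4) w=3
  Add (2,3) w=5
  Add (2,4) w=6
  Add (0,1) w=7
  Skip (0,3) w=8 (creates cycle)
  Skip (0,4) w=10 (creates cycle)
  Add (2,5) w=10
  Skip (3,5) w=10 (creates cycle)
  Add (1,6) w=11
  Skip (2,6) w=12 (creates cycle)
  Skip (1,5) w=13 (creates cycle)
  Skip (0,5) w=14 (creates cycle)
  Skip (4,6) w=14 (creates cycle)
MST weight = 42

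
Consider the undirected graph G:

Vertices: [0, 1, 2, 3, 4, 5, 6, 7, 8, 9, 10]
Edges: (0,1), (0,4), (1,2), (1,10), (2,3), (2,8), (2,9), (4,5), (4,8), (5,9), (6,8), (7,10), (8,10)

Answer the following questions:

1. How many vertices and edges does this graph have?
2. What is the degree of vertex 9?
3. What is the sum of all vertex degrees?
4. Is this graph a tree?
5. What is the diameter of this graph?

Count: 11 vertices, 13 edges.
Vertex 9 has neighbors [2, 5], degree = 2.
Handshaking lemma: 2 * 13 = 26.
A tree on 11 vertices has 10 edges. This graph has 13 edges (3 extra). Not a tree.
Diameter (longest shortest path) = 4.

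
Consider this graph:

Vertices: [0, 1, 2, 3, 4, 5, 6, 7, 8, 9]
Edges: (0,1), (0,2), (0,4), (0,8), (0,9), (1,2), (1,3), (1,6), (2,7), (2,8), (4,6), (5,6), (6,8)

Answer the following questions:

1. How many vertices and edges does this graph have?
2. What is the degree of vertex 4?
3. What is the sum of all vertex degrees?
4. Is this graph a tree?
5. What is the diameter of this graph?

Count: 10 vertices, 13 edges.
Vertex 4 has neighbors [0, 6], degree = 2.
Handshaking lemma: 2 * 13 = 26.
A tree on 10 vertices has 9 edges. This graph has 13 edges (4 extra). Not a tree.
Diameter (longest shortest path) = 4.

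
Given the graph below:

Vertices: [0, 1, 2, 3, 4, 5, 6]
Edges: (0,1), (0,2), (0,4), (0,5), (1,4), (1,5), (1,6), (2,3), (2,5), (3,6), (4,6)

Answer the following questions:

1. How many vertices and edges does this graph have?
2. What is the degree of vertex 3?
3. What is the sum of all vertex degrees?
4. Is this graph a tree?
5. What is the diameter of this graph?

Count: 7 vertices, 11 edges.
Vertex 3 has neighbors [2, 6], degree = 2.
Handshaking lemma: 2 * 11 = 22.
A tree on 7 vertices has 6 edges. This graph has 11 edges (5 extra). Not a tree.
Diameter (longest shortest path) = 2.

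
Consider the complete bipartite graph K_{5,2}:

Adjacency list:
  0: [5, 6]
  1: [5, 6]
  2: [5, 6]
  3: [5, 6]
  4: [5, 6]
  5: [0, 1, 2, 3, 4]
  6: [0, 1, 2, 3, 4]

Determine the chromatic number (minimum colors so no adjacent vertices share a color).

K_{5,2} is bipartite: vertices split into two independent sets of size 5 and 2.
Color one set 0, the other 1. No adjacent vertices share a color.
Chromatic number = 2.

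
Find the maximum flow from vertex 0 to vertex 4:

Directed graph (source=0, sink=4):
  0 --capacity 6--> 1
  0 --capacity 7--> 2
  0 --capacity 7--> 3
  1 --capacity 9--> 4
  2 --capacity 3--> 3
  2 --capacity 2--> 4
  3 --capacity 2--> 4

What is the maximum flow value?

Computing max flow:
  Flow on (0->1): 6/6
  Flow on (0->2): 4/7
  Flow on (1->4): 6/9
  Flow on (2->3): 2/3
  Flow on (2->4): 2/2
  Flow on (3->4): 2/2
Maximum flow = 10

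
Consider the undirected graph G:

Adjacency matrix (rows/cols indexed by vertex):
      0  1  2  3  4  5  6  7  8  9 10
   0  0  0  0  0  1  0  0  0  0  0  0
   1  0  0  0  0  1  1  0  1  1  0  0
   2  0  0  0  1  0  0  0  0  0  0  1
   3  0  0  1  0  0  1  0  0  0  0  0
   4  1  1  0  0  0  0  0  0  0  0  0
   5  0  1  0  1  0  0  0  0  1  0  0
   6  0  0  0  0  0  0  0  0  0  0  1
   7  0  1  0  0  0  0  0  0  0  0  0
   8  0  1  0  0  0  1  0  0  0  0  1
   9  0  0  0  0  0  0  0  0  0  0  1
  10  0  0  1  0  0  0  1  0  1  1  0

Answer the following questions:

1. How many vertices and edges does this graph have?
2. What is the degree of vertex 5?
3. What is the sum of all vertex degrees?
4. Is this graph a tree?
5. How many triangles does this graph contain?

Count: 11 vertices, 12 edges.
Vertex 5 has neighbors [1, 3, 8], degree = 3.
Handshaking lemma: 2 * 12 = 24.
A tree on 11 vertices has 10 edges. This graph has 12 edges (2 extra). Not a tree.
Number of triangles = 1.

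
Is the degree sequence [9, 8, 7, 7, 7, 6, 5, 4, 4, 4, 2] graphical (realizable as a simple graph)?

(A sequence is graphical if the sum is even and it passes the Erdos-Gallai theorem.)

Sum of degrees = 63. Sum is odd, so the sequence is NOT graphical.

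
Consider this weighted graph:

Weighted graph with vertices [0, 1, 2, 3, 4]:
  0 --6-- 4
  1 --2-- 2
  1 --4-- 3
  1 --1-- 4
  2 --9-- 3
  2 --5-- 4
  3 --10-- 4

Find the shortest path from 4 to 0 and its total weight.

Using Dijkstra's algorithm from vertex 4:
Shortest path: 4 -> 0
Total weight: 6 = 6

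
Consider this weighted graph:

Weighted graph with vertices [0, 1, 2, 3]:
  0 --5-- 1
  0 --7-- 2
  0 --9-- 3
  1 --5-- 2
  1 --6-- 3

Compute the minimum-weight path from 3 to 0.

Using Dijkstra's algorithm from vertex 3:
Shortest path: 3 -> 0
Total weight: 9 = 9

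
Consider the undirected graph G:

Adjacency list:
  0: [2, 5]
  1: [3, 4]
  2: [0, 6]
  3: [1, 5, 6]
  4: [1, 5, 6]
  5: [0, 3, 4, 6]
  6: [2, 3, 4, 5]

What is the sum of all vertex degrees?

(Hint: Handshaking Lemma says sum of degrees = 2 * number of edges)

Count edges: 10 edges.
By Handshaking Lemma: sum of degrees = 2 * 10 = 20.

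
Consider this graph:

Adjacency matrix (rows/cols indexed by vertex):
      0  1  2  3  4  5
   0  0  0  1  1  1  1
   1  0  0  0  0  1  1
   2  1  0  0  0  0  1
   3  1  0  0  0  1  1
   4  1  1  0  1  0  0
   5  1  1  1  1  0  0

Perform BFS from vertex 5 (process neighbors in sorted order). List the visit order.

BFS from vertex 5 (neighbors processed in ascending order):
Visit order: 5, 0, 1, 2, 3, 4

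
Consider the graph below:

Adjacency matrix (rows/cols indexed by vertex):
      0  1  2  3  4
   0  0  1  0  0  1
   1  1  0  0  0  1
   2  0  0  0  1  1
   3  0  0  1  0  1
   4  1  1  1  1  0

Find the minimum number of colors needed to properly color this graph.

The graph has a maximum clique of size 3 (lower bound on chromatic number).
A valid 3-coloring: {0: 1, 1: 2, 2: 1, 3: 2, 4: 0}.
Chromatic number = 3.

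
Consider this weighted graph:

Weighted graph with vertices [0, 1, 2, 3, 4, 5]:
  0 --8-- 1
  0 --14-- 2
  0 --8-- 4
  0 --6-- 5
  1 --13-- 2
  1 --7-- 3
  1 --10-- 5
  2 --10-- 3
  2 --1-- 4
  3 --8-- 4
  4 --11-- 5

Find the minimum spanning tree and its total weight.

Applying Kruskal's algorithm (sort edges by weight, add if no cycle):
  Add (2,4) w=1
  Add (0,5) w=6
  Add (1,3) w=7
  Add (0,1) w=8
  Add (0,4) w=8
  Skip (3,4) w=8 (creates cycle)
  Skip (1,5) w=10 (creates cycle)
  Skip (2,3) w=10 (creates cycle)
  Skip (4,5) w=11 (creates cycle)
  Skip (1,2) w=13 (creates cycle)
  Skip (0,2) w=14 (creates cycle)
MST weight = 30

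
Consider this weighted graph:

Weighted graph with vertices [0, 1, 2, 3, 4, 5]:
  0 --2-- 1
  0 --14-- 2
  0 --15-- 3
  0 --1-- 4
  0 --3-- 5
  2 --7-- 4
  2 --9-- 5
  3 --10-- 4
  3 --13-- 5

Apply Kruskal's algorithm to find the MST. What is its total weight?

Applying Kruskal's algorithm (sort edges by weight, add if no cycle):
  Add (0,4) w=1
  Add (0,1) w=2
  Add (0,5) w=3
  Add (2,4) w=7
  Skip (2,5) w=9 (creates cycle)
  Add (3,4) w=10
  Skip (3,5) w=13 (creates cycle)
  Skip (0,2) w=14 (creates cycle)
  Skip (0,3) w=15 (creates cycle)
MST weight = 23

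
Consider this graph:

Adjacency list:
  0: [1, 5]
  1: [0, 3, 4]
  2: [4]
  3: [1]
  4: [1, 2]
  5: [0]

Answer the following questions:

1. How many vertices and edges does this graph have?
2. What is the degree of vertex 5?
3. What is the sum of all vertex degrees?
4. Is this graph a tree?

Count: 6 vertices, 5 edges.
Vertex 5 has neighbors [0], degree = 1.
Handshaking lemma: 2 * 5 = 10.
A graph is a tree iff it is connected and has exactly n-1 edges. This graph is connected (all 6 vertices in one component) and has 6-1 = 5 edges. It is a tree.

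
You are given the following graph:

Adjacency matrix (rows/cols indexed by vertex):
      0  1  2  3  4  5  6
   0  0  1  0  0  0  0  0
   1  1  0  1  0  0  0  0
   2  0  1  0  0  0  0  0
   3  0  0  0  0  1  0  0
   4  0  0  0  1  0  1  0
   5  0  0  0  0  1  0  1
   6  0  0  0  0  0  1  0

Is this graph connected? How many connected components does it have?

Checking connectivity: the graph has 2 connected component(s).
Components: [[0, 1, 2], [3, 4, 5, 6]]. The graph is NOT connected.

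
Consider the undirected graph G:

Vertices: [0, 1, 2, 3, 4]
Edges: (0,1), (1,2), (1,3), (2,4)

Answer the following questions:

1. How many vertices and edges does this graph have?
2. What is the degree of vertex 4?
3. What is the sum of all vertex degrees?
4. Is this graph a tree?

Count: 5 vertices, 4 edges.
Vertex 4 has neighbors [2], degree = 1.
Handshaking lemma: 2 * 4 = 8.
A graph is a tree iff it is connected and has exactly n-1 edges. This graph is connected (all 5 vertices in one component) and has 5-1 = 4 edges. It is a tree.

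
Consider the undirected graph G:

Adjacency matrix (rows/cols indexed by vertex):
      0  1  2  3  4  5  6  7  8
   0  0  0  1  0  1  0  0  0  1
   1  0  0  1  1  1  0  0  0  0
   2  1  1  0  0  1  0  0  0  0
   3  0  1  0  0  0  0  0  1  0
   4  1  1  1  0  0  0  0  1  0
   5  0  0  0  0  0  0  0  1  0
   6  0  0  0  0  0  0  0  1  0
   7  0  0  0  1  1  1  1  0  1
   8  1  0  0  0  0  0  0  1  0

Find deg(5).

Vertex 5 has neighbors [7], so deg(5) = 1.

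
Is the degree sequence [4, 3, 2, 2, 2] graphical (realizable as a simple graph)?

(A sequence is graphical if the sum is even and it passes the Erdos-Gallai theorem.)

Sum of degrees = 13. Sum is odd, so the sequence is NOT graphical.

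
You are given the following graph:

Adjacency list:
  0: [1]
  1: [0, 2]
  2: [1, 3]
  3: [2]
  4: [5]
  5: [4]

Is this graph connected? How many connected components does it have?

Checking connectivity: the graph has 2 connected component(s).
Components: [[0, 1, 2, 3], [4, 5]]. The graph is NOT connected.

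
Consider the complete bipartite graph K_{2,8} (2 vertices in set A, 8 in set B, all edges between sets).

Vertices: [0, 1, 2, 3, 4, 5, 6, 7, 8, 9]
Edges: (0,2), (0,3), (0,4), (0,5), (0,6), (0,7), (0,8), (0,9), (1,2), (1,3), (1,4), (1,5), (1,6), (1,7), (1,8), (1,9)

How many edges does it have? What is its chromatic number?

K_{2,8} has 2 * 8 = 16 edges.
Bipartite graphs have chromatic number 2 (color each partition differently).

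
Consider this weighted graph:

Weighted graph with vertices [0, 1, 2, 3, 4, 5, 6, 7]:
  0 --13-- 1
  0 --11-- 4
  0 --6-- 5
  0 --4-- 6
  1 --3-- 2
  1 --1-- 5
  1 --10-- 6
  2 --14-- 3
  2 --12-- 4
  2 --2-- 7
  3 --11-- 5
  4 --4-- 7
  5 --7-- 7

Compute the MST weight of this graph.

Applying Kruskal's algorithm (sort edges by weight, add if no cycle):
  Add (1,5) w=1
  Add (2,7) w=2
  Add (1,2) w=3
  Add (0,6) w=4
  Add (4,7) w=4
  Add (0,5) w=6
  Skip (5,7) w=7 (creates cycle)
  Skip (1,6) w=10 (creates cycle)
  Skip (0,4) w=11 (creates cycle)
  Add (3,5) w=11
  Skip (2,4) w=12 (creates cycle)
  Skip (0,1) w=13 (creates cycle)
  Skip (2,3) w=14 (creates cycle)
MST weight = 31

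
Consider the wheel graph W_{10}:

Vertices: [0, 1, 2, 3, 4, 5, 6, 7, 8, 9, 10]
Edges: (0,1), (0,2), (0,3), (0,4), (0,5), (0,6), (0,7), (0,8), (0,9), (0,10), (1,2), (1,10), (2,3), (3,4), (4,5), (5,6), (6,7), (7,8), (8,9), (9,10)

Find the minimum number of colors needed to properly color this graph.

W_{10} = C_{10} plus a hub adjacent to every cycle vertex.
The outer cycle needs 2 colors (even cycle); the hub is adjacent to all of them so needs a fresh color.
Chromatic number = 2 + 1 = 3.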